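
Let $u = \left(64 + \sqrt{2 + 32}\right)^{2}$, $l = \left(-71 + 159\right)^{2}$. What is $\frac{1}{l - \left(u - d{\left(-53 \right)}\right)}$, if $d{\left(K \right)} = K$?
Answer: $\frac{3561}{12123665} + \frac{128 \sqrt{34}}{12123665} \approx 0.00035529$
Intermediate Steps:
$l = 7744$ ($l = 88^{2} = 7744$)
$u = \left(64 + \sqrt{34}\right)^{2} \approx 4876.4$
$\frac{1}{l - \left(u - d{\left(-53 \right)}\right)} = \frac{1}{7744 - \left(53 + \left(64 + \sqrt{34}\right)^{2}\right)} = \frac{1}{7691 - \left(64 + \sqrt{34}\right)^{2}}$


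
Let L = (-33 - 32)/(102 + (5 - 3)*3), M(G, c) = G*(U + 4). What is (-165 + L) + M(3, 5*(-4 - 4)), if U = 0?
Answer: -16589/108 ≈ -153.60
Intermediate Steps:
M(G, c) = 4*G (M(G, c) = G*(0 + 4) = G*4 = 4*G)
L = -65/108 (L = -65/(102 + 2*3) = -65/(102 + 6) = -65/108 ≈ -0.60185)
(-165 + L) + M(3, 5*(-4 - 4)) = (-165 - 65/108) + 4*3 = -17885/108 + 12 = -16589/108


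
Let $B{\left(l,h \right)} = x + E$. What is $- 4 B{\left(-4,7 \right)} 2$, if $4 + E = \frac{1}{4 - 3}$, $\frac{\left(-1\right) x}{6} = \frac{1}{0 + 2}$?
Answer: $48$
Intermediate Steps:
$x = -3$ ($x = - \frac{6}{0 + 2} = - \frac{6}{2} = \left(-6\right) \frac{1}{2} = -3$)
$E = -3$ ($E = -4 + \frac{1}{4 - 3} = -4 + 1^{-1} = -4 + 1 = -3$)
$B{\left(l,h \right)} = -6$ ($B{\left(l,h \right)} = -3 - 3 = -6$)
$- 4 B{\left(-4,7 \right)} 2 = \left(-4\right) \left(-6\right) 2 = 24 \cdot 2 = 48$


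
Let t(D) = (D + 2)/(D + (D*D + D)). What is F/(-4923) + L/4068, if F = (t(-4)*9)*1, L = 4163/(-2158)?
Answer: -82475/4801972968 ≈ -1.7175e-5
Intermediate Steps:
t(D) = (2 + D)/(D**2 + 2*D) (t(D) = (2 + D)/(D + (D**2 + D)) = (2 + D)/(D + (D + D**2)) = (2 + D)/(D**2 + 2*D))
L = -4163/2158 (L = 4163*(-1/2158) = -4163/2158 ≈ -1.9291)
F = -9/4 (F = (9/(-4))*1 = -1/4*9*1 = -9/4*1 = -9/4 ≈ -2.2500)
F/(-4923) + L/4068 = -9/4/(-4923) - 4163/2158/4068 = -9/4*(-1/4923) - 4163/2158*1/4068 = 1/2188 - 4163/8778744 = -82475/4801972968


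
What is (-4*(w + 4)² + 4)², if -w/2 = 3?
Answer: 144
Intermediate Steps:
w = -6 (w = -2*3 = -6)
(-4*(w + 4)² + 4)² = (-4*(-6 + 4)² + 4)² = (-4*(-2)² + 4)² = (-4*4 + 4)² = (-16 + 4)² = (-12)² = 144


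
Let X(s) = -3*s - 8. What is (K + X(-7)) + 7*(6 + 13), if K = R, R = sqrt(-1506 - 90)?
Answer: 146 + 2*I*sqrt(399) ≈ 146.0 + 39.95*I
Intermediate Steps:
X(s) = -8 - 3*s
R = 2*I*sqrt(399) (R = sqrt(-1596) = 2*I*sqrt(399) ≈ 39.95*I)
K = 2*I*sqrt(399) ≈ 39.95*I
(K + X(-7)) + 7*(6 + 13) = (2*I*sqrt(399) + (-8 - 3*(-7))) + 7*(6 + 13) = (2*I*sqrt(399) + (-8 + 21)) + 7*19 = (2*I*sqrt(399) + 13) + 133 = (13 + 2*I*sqrt(399)) + 133 = 146 + 2*I*sqrt(399)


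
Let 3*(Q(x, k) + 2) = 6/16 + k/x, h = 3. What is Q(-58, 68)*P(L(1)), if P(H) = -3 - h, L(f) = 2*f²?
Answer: 1577/116 ≈ 13.595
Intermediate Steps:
Q(x, k) = -15/8 + k/(3*x) (Q(x, k) = -2 + (6/16 + k/x)/3 = -2 + (6*(1/16) + k/x)/3 = -2 + (3/8 + k/x)/3 = -2 + (⅛ + k/(3*x)) = -15/8 + k/(3*x))
P(H) = -6 (P(H) = -3 - 1*3 = -3 - 3 = -6)
Q(-58, 68)*P(L(1)) = (-15/8 + (⅓)*68/(-58))*(-6) = (-15/8 + (⅓)*68*(-1/58))*(-6) = (-15/8 - 34/87)*(-6) = -1577/696*(-6) = 1577/116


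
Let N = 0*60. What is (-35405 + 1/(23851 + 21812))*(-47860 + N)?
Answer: 77375190880040/45663 ≈ 1.6945e+9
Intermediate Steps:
N = 0
(-35405 + 1/(23851 + 21812))*(-47860 + N) = (-35405 + 1/(23851 + 21812))*(-47860 + 0) = (-35405 + 1/45663)*(-47860) = -1616698514/45663*(-47860) = 77375190880040/45663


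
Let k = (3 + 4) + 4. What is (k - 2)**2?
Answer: 81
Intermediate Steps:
k = 11 (k = 7 + 4 = 11)
(k - 2)**2 = (11 - 2)**2 = 9**2 = 81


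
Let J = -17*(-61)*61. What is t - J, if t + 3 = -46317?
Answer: -109577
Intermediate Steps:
t = -46320 (t = -3 - 46317 = -46320)
J = 63257 (J = 1037*61 = 63257)
t - J = -46320 - 1*63257 = -46320 - 63257 = -109577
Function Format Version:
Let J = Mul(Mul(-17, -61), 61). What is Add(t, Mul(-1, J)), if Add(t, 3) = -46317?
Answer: -109577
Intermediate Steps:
t = -46320 (t = Add(-3, -46317) = -46320)
J = 63257 (J = Mul(1037, 61) = 63257)
Add(t, Mul(-1, J)) = Add(-46320, Mul(-1, 63257)) = Add(-46320, -63257) = -109577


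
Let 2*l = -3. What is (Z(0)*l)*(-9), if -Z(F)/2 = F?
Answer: 0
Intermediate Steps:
l = -3/2 (l = (1/2)*(-3) = -3/2 ≈ -1.5000)
Z(F) = -2*F
(Z(0)*l)*(-9) = (-2*0*(-3/2))*(-9) = (0*(-3/2))*(-9) = 0*(-9) = 0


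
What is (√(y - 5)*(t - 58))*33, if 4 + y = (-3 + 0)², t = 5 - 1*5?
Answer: 0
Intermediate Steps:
t = 0 (t = 5 - 5 = 0)
y = 5 (y = -4 + (-3 + 0)² = -4 + (-3)² = -4 + 9 = 5)
(√(y - 5)*(t - 58))*33 = (√(5 - 5)*(0 - 58))*33 = (√0*(-58))*33 = (0*(-58))*33 = 0*33 = 0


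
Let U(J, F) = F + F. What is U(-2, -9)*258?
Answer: -4644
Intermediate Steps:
U(J, F) = 2*F
U(-2, -9)*258 = (2*(-9))*258 = -18*258 = -4644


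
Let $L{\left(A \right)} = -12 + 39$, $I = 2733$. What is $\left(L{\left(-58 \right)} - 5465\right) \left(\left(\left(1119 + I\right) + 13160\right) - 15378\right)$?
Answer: $-8885692$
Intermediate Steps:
$L{\left(A \right)} = 27$
$\left(L{\left(-58 \right)} - 5465\right) \left(\left(\left(1119 + I\right) + 13160\right) - 15378\right) = \left(27 - 5465\right) \left(\left(\left(1119 + 2733\right) + 13160\right) - 15378\right) = - 5438 \left(\left(3852 + 13160\right) - 15378\right) = - 5438 \left(17012 - 15378\right) = \left(-5438\right) 1634 = -8885692$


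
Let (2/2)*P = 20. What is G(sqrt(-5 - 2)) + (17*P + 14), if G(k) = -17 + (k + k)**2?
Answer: 309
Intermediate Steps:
P = 20
G(k) = -17 + 4*k**2 (G(k) = -17 + (2*k)**2 = -17 + 4*k**2)
G(sqrt(-5 - 2)) + (17*P + 14) = (-17 + 4*(sqrt(-5 - 2))**2) + (17*20 + 14) = (-17 + 4*(sqrt(-7))**2) + (340 + 14) = (-17 + 4*(I*sqrt(7))**2) + 354 = (-17 + 4*(-7)) + 354 = (-17 - 28) + 354 = -45 + 354 = 309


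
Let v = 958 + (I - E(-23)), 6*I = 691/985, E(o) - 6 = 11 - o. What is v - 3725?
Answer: -16588679/5910 ≈ -2806.9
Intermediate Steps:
E(o) = 17 - o (E(o) = 6 + (11 - o) = 17 - o)
I = 691/5910 (I = (691/985)/6 = (691*(1/985))/6 = (⅙)*(691/985) = 691/5910 ≈ 0.11692)
v = 5426071/5910 (v = 958 + (691/5910 - (17 - 1*(-23))) = 958 + (691/5910 - (17 + 23)) = 958 + (691/5910 - 1*40) = 958 + (691/5910 - 40) = 958 - 235709/5910 = 5426071/5910 ≈ 918.12)
v - 3725 = 5426071/5910 - 3725 = -16588679/5910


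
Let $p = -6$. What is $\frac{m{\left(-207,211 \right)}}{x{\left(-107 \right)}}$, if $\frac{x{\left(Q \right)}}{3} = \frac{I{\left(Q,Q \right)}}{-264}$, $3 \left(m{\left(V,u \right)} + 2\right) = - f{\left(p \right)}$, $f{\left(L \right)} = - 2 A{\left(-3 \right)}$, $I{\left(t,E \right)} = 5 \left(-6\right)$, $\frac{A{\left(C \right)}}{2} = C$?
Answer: $- \frac{88}{5} \approx -17.6$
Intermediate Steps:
$A{\left(C \right)} = 2 C$
$I{\left(t,E \right)} = -30$
$f{\left(L \right)} = 12$ ($f{\left(L \right)} = - 2 \cdot 2 \left(-3\right) = \left(-2\right) \left(-6\right) = 12$)
$m{\left(V,u \right)} = -6$ ($m{\left(V,u \right)} = -2 + \frac{\left(-1\right) 12}{3} = -2 + \frac{1}{3} \left(-12\right) = -2 - 4 = -6$)
$x{\left(Q \right)} = \frac{15}{44}$ ($x{\left(Q \right)} = 3 \left(- \frac{30}{-264}\right) = 3 \left(\left(-30\right) \left(- \frac{1}{264}\right)\right) = 3 \cdot \frac{5}{44} = \frac{15}{44}$)
$\frac{m{\left(-207,211 \right)}}{x{\left(-107 \right)}} = - \frac{6}{\frac{15}{44}} = \left(-6\right) \frac{44}{15} = - \frac{88}{5}$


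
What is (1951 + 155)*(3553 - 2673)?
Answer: 1853280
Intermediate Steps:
(1951 + 155)*(3553 - 2673) = 2106*880 = 1853280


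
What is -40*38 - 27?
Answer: -1547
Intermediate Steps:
-40*38 - 27 = -1520 - 27 = -1547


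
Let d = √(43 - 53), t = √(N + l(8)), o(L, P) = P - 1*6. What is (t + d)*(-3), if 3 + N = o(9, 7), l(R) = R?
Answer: -3*√6 - 3*I*√10 ≈ -7.3485 - 9.4868*I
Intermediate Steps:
o(L, P) = -6 + P (o(L, P) = P - 6 = -6 + P)
N = -2 (N = -3 + (-6 + 7) = -3 + 1 = -2)
t = √6 (t = √(-2 + 8) = √6 ≈ 2.4495)
d = I*√10 (d = √(-10) = I*√10 ≈ 3.1623*I)
(t + d)*(-3) = (√6 + I*√10)*(-3) = -3*√6 - 3*I*√10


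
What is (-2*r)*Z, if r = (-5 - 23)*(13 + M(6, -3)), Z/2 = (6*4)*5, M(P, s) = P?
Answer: 255360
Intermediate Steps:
Z = 240 (Z = 2*((6*4)*5) = 2*(24*5) = 2*120 = 240)
r = -532 (r = (-5 - 23)*(13 + 6) = -28*19 = -532)
(-2*r)*Z = -2*(-532)*240 = 1064*240 = 255360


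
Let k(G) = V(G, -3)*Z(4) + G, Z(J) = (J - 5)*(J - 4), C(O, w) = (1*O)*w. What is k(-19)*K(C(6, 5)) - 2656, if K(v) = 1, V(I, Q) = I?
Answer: -2675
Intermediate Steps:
C(O, w) = O*w
Z(J) = (-5 + J)*(-4 + J)
k(G) = G (k(G) = G*(20 + 4² - 9*4) + G = G*(20 + 16 - 36) + G = G*0 + G = 0 + G = G)
k(-19)*K(C(6, 5)) - 2656 = -19*1 - 2656 = -19 - 2656 = -2675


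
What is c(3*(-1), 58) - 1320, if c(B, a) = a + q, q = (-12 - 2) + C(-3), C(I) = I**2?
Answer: -1267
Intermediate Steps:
q = -5 (q = (-12 - 2) + (-3)**2 = -14 + 9 = -5)
c(B, a) = -5 + a (c(B, a) = a - 5 = -5 + a)
c(3*(-1), 58) - 1320 = (-5 + 58) - 1320 = 53 - 1320 = -1267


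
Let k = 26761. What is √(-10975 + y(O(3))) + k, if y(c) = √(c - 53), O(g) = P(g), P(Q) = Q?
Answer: 26761 + √(-10975 + 5*I*√2) ≈ 26761.0 + 104.76*I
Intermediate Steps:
O(g) = g
y(c) = √(-53 + c)
√(-10975 + y(O(3))) + k = √(-10975 + √(-53 + 3)) + 26761 = √(-10975 + √(-50)) + 26761 = √(-10975 + 5*I*√2) + 26761 = 26761 + √(-10975 + 5*I*√2)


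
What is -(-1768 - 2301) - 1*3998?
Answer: 71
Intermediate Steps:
-(-1768 - 2301) - 1*3998 = -1*(-4069) - 3998 = 4069 - 3998 = 71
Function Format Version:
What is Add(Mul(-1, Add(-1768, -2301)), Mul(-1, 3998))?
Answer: 71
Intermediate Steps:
Add(Mul(-1, Add(-1768, -2301)), Mul(-1, 3998)) = Add(Mul(-1, -4069), -3998) = Add(4069, -3998) = 71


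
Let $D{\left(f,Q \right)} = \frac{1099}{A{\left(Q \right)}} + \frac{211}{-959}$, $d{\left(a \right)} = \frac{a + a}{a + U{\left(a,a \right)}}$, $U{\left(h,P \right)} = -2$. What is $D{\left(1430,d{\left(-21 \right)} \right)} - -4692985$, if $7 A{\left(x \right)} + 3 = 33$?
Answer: $\frac{135024549707}{28770} \approx 4.6932 \cdot 10^{6}$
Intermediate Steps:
$A{\left(x \right)} = \frac{30}{7}$ ($A{\left(x \right)} = - \frac{3}{7} + \frac{1}{7} \cdot 33 = - \frac{3}{7} + \frac{33}{7} = \frac{30}{7}$)
$d{\left(a \right)} = \frac{2 a}{-2 + a}$ ($d{\left(a \right)} = \frac{a + a}{a - 2} = \frac{2 a}{-2 + a}$)
$D{\left(f,Q \right)} = \frac{7371257}{28770}$ ($D{\left(f,Q \right)} = \frac{1099}{\frac{30}{7}} + \frac{211}{-959} = 1099 \cdot \frac{7}{30} + 211 \left(- \frac{1}{959}\right) = \frac{7693}{30} - \frac{211}{959} = \frac{7371257}{28770}$)
$D{\left(1430,d{\left(-21 \right)} \right)} - -4692985 = \frac{7371257}{28770} - -4692985 = \frac{7371257}{28770} + 4692985 = \frac{135024549707}{28770}$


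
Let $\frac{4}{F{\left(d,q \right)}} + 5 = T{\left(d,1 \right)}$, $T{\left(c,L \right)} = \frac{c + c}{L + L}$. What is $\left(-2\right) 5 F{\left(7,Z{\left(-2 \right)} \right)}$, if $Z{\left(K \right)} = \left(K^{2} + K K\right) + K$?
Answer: $-20$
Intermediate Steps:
$Z{\left(K \right)} = K + 2 K^{2}$ ($Z{\left(K \right)} = \left(K^{2} + K^{2}\right) + K = 2 K^{2} + K = K + 2 K^{2}$)
$T{\left(c,L \right)} = \frac{c}{L}$ ($T{\left(c,L \right)} = \frac{2 c}{2 L} = 2 c \frac{1}{2 L} = \frac{c}{L}$)
$F{\left(d,q \right)} = \frac{4}{-5 + d}$ ($F{\left(d,q \right)} = \frac{4}{-5 + \frac{d}{1}} = \frac{4}{-5 + d 1} = \frac{4}{-5 + d}$)
$\left(-2\right) 5 F{\left(7,Z{\left(-2 \right)} \right)} = \left(-2\right) 5 \frac{4}{-5 + 7} = - 10 \cdot \frac{4}{2} = - 10 \cdot 4 \cdot \frac{1}{2} = \left(-10\right) 2 = -20$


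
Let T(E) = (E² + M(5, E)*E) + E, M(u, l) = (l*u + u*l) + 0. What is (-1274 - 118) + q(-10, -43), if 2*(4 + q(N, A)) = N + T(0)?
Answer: -1401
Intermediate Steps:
M(u, l) = 2*l*u (M(u, l) = (l*u + l*u) + 0 = 2*l*u + 0 = 2*l*u)
T(E) = E + 11*E² (T(E) = (E² + (2*E*5)*E) + E = (E² + (10*E)*E) + E = (E² + 10*E²) + E = 11*E² + E = E + 11*E²)
q(N, A) = -4 + N/2 (q(N, A) = -4 + (N + 0*(1 + 11*0))/2 = -4 + (N + 0*(1 + 0))/2 = -4 + (N + 0*1)/2 = -4 + (N + 0)/2 = -4 + N/2)
(-1274 - 118) + q(-10, -43) = (-1274 - 118) + (-4 + (½)*(-10)) = -1392 + (-4 - 5) = -1392 - 9 = -1401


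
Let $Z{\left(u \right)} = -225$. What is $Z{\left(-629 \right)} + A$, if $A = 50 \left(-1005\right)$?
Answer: $-50475$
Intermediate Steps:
$A = -50250$
$Z{\left(-629 \right)} + A = -225 - 50250 = -50475$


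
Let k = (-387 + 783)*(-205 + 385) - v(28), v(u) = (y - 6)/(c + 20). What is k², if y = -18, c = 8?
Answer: 248967069156/49 ≈ 5.0810e+9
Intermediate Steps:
v(u) = -6/7 (v(u) = (-18 - 6)/(8 + 20) = -24/28 = -24*1/28 = -6/7)
k = 498966/7 (k = (-387 + 783)*(-205 + 385) - 1*(-6/7) = 396*180 + 6/7 = 71280 + 6/7 = 498966/7 ≈ 71281.)
k² = (498966/7)² = 248967069156/49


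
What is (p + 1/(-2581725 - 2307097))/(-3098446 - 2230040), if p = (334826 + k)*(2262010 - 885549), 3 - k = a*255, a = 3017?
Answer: 2923909415467212653/26050019583492 ≈ 1.1224e+5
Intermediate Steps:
k = -769332 (k = 3 - 3017*255 = 3 - 1*769335 = 3 - 769335 = -769332)
p = -598080563266 (p = (334826 - 769332)*(2262010 - 885549) = -434506*1376461 = -598080563266)
(p + 1/(-2581725 - 2307097))/(-3098446 - 2230040) = (-598080563266 + 1/(-2581725 - 2307097))/(-3098446 - 2230040) = (-598080563266 + 1/(-4888822))/(-5328486) = (-598080563266 - 1/4888822)*(-1/5328486) = -2923909415467212653/4888822*(-1/5328486) = 2923909415467212653/26050019583492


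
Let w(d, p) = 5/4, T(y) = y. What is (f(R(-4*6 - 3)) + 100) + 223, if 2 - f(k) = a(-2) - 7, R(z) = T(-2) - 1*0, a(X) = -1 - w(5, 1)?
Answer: 1337/4 ≈ 334.25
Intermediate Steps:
w(d, p) = 5/4 (w(d, p) = 5*(¼) = 5/4)
a(X) = -9/4 (a(X) = -1 - 1*5/4 = -1 - 5/4 = -9/4)
R(z) = -2 (R(z) = -2 - 1*0 = -2 + 0 = -2)
f(k) = 45/4 (f(k) = 2 - (-9/4 - 7) = 2 - 1*(-37/4) = 2 + 37/4 = 45/4)
(f(R(-4*6 - 3)) + 100) + 223 = (45/4 + 100) + 223 = 445/4 + 223 = 1337/4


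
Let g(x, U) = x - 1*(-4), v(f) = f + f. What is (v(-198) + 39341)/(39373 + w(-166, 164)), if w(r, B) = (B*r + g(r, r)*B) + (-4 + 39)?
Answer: -38945/14384 ≈ -2.7075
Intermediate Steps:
v(f) = 2*f
g(x, U) = 4 + x (g(x, U) = x + 4 = 4 + x)
w(r, B) = 35 + B*r + B*(4 + r) (w(r, B) = (B*r + (4 + r)*B) + (-4 + 39) = (B*r + B*(4 + r)) + 35 = 35 + B*r + B*(4 + r))
(v(-198) + 39341)/(39373 + w(-166, 164)) = (2*(-198) + 39341)/(39373 + (35 + 164*(-166) + 164*(4 - 166))) = (-396 + 39341)/(39373 + (35 - 27224 + 164*(-162))) = 38945/(39373 + (35 - 27224 - 26568)) = 38945/(39373 - 53757) = 38945/(-14384) = 38945*(-1/14384) = -38945/14384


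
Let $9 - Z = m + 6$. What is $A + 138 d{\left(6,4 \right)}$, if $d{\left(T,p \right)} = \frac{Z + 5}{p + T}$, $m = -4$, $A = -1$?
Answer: $\frac{823}{5} \approx 164.6$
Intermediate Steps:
$Z = 7$ ($Z = 9 - \left(-4 + 6\right) = 9 - 2 = 7$)
$d{\left(T,p \right)} = \frac{12}{T + p}$ ($d{\left(T,p \right)} = \frac{7 + 5}{p + T} = \frac{12}{T + p}$)
$A + 138 d{\left(6,4 \right)} = -1 + 138 \frac{12}{6 + 4} = -1 + 138 \cdot \frac{12}{10} = -1 + 138 \cdot 12 \cdot \frac{1}{10} = -1 + 138 \cdot \frac{6}{5} = -1 + \frac{828}{5} = \frac{823}{5}$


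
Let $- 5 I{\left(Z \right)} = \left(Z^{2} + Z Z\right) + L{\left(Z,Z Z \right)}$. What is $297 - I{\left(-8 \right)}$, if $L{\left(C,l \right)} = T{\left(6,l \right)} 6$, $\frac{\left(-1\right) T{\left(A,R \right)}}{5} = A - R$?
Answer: $\frac{3353}{5} \approx 670.6$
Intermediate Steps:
$T{\left(A,R \right)} = - 5 A + 5 R$ ($T{\left(A,R \right)} = - 5 \left(A - R\right) = - 5 A + 5 R$)
$L{\left(C,l \right)} = -180 + 30 l$ ($L{\left(C,l \right)} = \left(\left(-5\right) 6 + 5 l\right) 6 = \left(-30 + 5 l\right) 6 = -180 + 30 l$)
$I{\left(Z \right)} = 36 - \frac{32 Z^{2}}{5}$ ($I{\left(Z \right)} = - \frac{\left(Z^{2} + Z Z\right) + \left(-180 + 30 Z Z\right)}{5} = - \frac{\left(Z^{2} + Z^{2}\right) + \left(-180 + 30 Z^{2}\right)}{5} = - \frac{2 Z^{2} + \left(-180 + 30 Z^{2}\right)}{5} = - \frac{-180 + 32 Z^{2}}{5} = 36 - \frac{32 Z^{2}}{5}$)
$297 - I{\left(-8 \right)} = 297 - \left(36 - \frac{32 \left(-8\right)^{2}}{5}\right) = 297 - \left(36 - \frac{2048}{5}\right) = 297 - - \frac{1868}{5} = 297 + \frac{1868}{5} = \frac{3353}{5}$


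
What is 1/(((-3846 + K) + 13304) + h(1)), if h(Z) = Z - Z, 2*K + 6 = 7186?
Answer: 1/13048 ≈ 7.6640e-5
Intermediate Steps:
K = 3590 (K = -3 + (1/2)*7186 = -3 + 3593 = 3590)
h(Z) = 0
1/(((-3846 + K) + 13304) + h(1)) = 1/(((-3846 + 3590) + 13304) + 0) = 1/((-256 + 13304) + 0) = 1/(13048 + 0) = 1/13048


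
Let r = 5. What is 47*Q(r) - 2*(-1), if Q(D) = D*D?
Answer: 1177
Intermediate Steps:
Q(D) = D²
47*Q(r) - 2*(-1) = 47*5² - 2*(-1) = 47*25 + 2 = 1175 + 2 = 1177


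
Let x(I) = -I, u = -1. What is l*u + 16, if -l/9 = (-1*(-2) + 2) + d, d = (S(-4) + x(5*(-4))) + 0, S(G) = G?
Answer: 196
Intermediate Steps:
d = 16 (d = (-4 - 5*(-4)) + 0 = (-4 - 1*(-20)) + 0 = (-4 + 20) + 0 = 16 + 0 = 16)
l = -180 (l = -9*((-1*(-2) + 2) + 16) = -9*((2 + 2) + 16) = -9*(4 + 16) = -9*20 = -180)
l*u + 16 = -180*(-1) + 16 = 180 + 16 = 196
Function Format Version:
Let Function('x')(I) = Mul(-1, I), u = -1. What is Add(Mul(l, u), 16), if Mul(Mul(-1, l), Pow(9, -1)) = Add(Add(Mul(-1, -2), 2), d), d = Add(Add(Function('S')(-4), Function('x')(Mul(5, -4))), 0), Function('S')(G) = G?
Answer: 196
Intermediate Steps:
d = 16 (d = Add(Add(-4, Mul(-1, Mul(5, -4))), 0) = Add(Add(-4, Mul(-1, -20)), 0) = Add(Add(-4, 20), 0) = Add(16, 0) = 16)
l = -180 (l = Mul(-9, Add(Add(Mul(-1, -2), 2), 16)) = Mul(-9, Add(Add(2, 2), 16)) = Mul(-9, Add(4, 16)) = Mul(-9, 20) = -180)
Add(Mul(l, u), 16) = Add(Mul(-180, -1), 16) = Add(180, 16) = 196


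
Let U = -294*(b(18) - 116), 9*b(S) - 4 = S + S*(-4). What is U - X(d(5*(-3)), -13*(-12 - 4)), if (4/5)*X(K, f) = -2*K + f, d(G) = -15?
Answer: 212639/6 ≈ 35440.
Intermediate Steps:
b(S) = 4/9 - S/3 (b(S) = 4/9 + (S + S*(-4))/9 = 4/9 + (S - 4*S)/9 = 4/9 + (-3*S)/9 = 4/9 - S/3)
X(K, f) = -5*K/2 + 5*f/4 (X(K, f) = 5*(-2*K + f)/4 = 5*(f - 2*K)/4 = -5*K/2 + 5*f/4)
U = 107212/3 (U = -294*((4/9 - 1/3*18) - 116) = -294*((4/9 - 6) - 116) = -294*(-50/9 - 116) = -294*(-1094/9) = 107212/3 ≈ 35737.)
U - X(d(5*(-3)), -13*(-12 - 4)) = 107212/3 - (-5/2*(-15) + 5*(-13*(-12 - 4))/4) = 107212/3 - (75/2 + 5*(-13*(-16))/4) = 107212/3 - (75/2 + (5/4)*208) = 107212/3 - (75/2 + 260) = 107212/3 - 1*595/2 = 107212/3 - 595/2 = 212639/6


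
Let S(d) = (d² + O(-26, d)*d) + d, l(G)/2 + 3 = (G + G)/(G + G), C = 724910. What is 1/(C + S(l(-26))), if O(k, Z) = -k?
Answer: 1/724818 ≈ 1.3797e-6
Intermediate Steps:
l(G) = -4 (l(G) = -6 + 2*((G + G)/(G + G)) = -6 + 2*((2*G)/((2*G))) = -6 + 2*((2*G)*(1/(2*G))) = -6 + 2*1 = -6 + 2 = -4)
S(d) = d² + 27*d (S(d) = (d² + (-1*(-26))*d) + d = (d² + 26*d) + d = d² + 27*d)
1/(C + S(l(-26))) = 1/(724910 - 4*(27 - 4)) = 1/(724910 - 4*23) = 1/(724910 - 92) = 1/724818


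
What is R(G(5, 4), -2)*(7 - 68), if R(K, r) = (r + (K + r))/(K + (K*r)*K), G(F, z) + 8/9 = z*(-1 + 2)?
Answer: -1098/329 ≈ -3.3374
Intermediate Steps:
G(F, z) = -8/9 + z (G(F, z) = -8/9 + z*(-1 + 2) = -8/9 + z*1 = -8/9 + z)
R(K, r) = (K + 2*r)/(K + r*K²)
R(G(5, 4), -2)*(7 - 68) = (((-8/9 + 4) + 2*(-2))/((-8/9 + 4)*(1 + (-8/9 + 4)*(-2))))*(7 - 68) = ((28/9 - 4)/((28/9)*(1 + (28/9)*(-2))))*(-61) = ((9/28)*(-8/9)/(1 - 56/9))*(-61) = ((9/28)*(-8/9)/(-47/9))*(-61) = ((9/28)*(-9/47)*(-8/9))*(-61) = (18/329)*(-61) = -1098/329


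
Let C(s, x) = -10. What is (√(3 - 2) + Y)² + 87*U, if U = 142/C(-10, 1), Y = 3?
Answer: -6097/5 ≈ -1219.4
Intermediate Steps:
U = -71/5 (U = 142/(-10) = 142*(-⅒) = -71/5 ≈ -14.200)
(√(3 - 2) + Y)² + 87*U = (√(3 - 2) + 3)² + 87*(-71/5) = (√1 + 3)² - 6177/5 = (1 + 3)² - 6177/5 = 4² - 6177/5 = 16 - 6177/5 = -6097/5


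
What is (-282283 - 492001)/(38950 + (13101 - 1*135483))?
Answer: 193571/20858 ≈ 9.2804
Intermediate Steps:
(-282283 - 492001)/(38950 + (13101 - 1*135483)) = -774284/(38950 + (13101 - 135483)) = -774284/(38950 - 122382) = -774284/(-83432) = -774284*(-1/83432) = 193571/20858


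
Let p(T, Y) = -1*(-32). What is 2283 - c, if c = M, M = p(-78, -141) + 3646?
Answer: -1395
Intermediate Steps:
p(T, Y) = 32
M = 3678 (M = 32 + 3646 = 3678)
c = 3678
2283 - c = 2283 - 1*3678 = 2283 - 3678 = -1395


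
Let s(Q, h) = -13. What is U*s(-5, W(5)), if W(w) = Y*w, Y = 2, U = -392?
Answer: 5096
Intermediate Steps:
W(w) = 2*w
U*s(-5, W(5)) = -392*(-13) = 5096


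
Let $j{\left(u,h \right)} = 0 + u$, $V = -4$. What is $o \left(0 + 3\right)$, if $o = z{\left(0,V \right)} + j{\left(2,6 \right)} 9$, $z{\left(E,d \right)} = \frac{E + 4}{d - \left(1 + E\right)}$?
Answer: $\frac{258}{5} \approx 51.6$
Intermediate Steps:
$z{\left(E,d \right)} = \frac{4 + E}{-1 + d - E}$
$j{\left(u,h \right)} = u$
$o = \frac{86}{5}$ ($o = \frac{4 + 0}{-1 - 4 - 0} + 2 \cdot 9 = \frac{1}{-1 - 4 + 0} \cdot 4 + 18 = \frac{1}{-5} \cdot 4 + 18 = \left(- \frac{1}{5}\right) 4 + 18 = - \frac{4}{5} + 18 = \frac{86}{5} \approx 17.2$)
$o \left(0 + 3\right) = \frac{86 \left(0 + 3\right)}{5} = \frac{86}{5} \cdot 3 = \frac{258}{5}$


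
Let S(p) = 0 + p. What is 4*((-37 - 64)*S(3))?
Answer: -1212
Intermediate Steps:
S(p) = p
4*((-37 - 64)*S(3)) = 4*((-37 - 64)*3) = 4*(-101*3) = 4*(-303) = -1212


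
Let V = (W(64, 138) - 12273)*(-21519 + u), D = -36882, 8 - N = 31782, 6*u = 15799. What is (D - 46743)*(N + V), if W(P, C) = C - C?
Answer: -38760866284125/2 ≈ -1.9380e+13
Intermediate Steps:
u = 15799/6 (u = (⅙)*15799 = 15799/6 ≈ 2633.2)
N = -31774 (N = 8 - 1*31782 = 8 - 31782 = -31774)
W(P, C) = 0
V = 463571665/2 (V = (0 - 12273)*(-21519 + 15799/6) = -12273*(-113315/6) = 463571665/2 ≈ 2.3179e+8)
(D - 46743)*(N + V) = (-36882 - 46743)*(-31774 + 463571665/2) = -83625*463508117/2 = -38760866284125/2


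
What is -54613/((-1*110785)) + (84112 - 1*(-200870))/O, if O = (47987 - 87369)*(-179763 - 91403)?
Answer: 291623521699213/591539798479210 ≈ 0.49299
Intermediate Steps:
O = 10679059412 (O = -39382*(-271166) = 10679059412)
-54613/((-1*110785)) + (84112 - 1*(-200870))/O = -54613/((-1*110785)) + (84112 - 1*(-200870))/10679059412 = -54613/(-110785) + (84112 + 200870)*(1/10679059412) = -54613*(-1/110785) + 284982*(1/10679059412) = 54613/110785 + 142491/5339529706 = 291623521699213/591539798479210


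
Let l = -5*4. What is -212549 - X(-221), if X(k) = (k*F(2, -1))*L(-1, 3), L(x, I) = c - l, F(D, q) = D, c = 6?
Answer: -201057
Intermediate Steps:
l = -20
L(x, I) = 26 (L(x, I) = 6 - 1*(-20) = 6 + 20 = 26)
X(k) = 52*k (X(k) = (k*2)*26 = (2*k)*26 = 52*k)
-212549 - X(-221) = -212549 - 52*(-221) = -212549 - 1*(-11492) = -212549 + 11492 = -201057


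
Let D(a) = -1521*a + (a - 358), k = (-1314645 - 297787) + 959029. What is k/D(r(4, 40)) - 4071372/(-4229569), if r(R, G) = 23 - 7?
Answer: 954695463841/34792434594 ≈ 27.440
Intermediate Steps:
r(R, G) = 16
k = -653403 (k = -1612432 + 959029 = -653403)
D(a) = -358 - 1520*a (D(a) = -1521*a + (-358 + a) = -358 - 1520*a)
k/D(r(4, 40)) - 4071372/(-4229569) = -653403/(-358 - 1520*16) - 4071372/(-4229569) = -653403/(-358 - 24320) - 4071372*(-1/4229569) = -653403/(-24678) + 4071372/4229569 = -653403*(-1/24678) + 4071372/4229569 = 217801/8226 + 4071372/4229569 = 954695463841/34792434594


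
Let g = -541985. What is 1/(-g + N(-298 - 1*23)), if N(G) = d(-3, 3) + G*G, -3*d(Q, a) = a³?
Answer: 1/645017 ≈ 1.5503e-6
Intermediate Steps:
d(Q, a) = -a³/3
N(G) = -9 + G² (N(G) = -⅓*3³ + G*G = -⅓*27 + G² = -9 + G²)
1/(-g + N(-298 - 1*23)) = 1/(-1*(-541985) + (-9 + (-298 - 1*23)²)) = 1/(541985 + (-9 + (-298 - 23)²)) = 1/(541985 + (-9 + (-321)²)) = 1/(541985 + (-9 + 103041)) = 1/(541985 + 103032) = 1/645017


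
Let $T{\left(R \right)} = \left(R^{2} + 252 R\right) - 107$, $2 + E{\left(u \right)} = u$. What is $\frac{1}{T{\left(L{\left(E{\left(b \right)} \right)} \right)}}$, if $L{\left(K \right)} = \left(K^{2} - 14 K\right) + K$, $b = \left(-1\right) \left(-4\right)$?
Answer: $- \frac{1}{5167} \approx -0.00019354$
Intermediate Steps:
$b = 4$
$E{\left(u \right)} = -2 + u$
$L{\left(K \right)} = K^{2} - 13 K$
$T{\left(R \right)} = -107 + R^{2} + 252 R$
$\frac{1}{T{\left(L{\left(E{\left(b \right)} \right)} \right)}} = \frac{1}{-107 + \left(\left(-2 + 4\right) \left(-13 + \left(-2 + 4\right)\right)\right)^{2} + 252 \left(-2 + 4\right) \left(-13 + \left(-2 + 4\right)\right)} = \frac{1}{-107 + \left(2 \left(-13 + 2\right)\right)^{2} + 252 \cdot 2 \left(-13 + 2\right)} = \frac{1}{-107 + \left(2 \left(-11\right)\right)^{2} + 252 \cdot 2 \left(-11\right)} = \frac{1}{-107 + \left(-22\right)^{2} + 252 \left(-22\right)} = \frac{1}{-107 + 484 - 5544} = \frac{1}{-5167} = - \frac{1}{5167}$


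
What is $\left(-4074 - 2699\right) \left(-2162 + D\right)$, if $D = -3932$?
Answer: $41274662$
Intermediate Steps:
$\left(-4074 - 2699\right) \left(-2162 + D\right) = \left(-4074 - 2699\right) \left(-2162 - 3932\right) = \left(-4074 - 2699\right) \left(-6094\right) = \left(-6773\right) \left(-6094\right) = 41274662$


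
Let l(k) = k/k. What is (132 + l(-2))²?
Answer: 17689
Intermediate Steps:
l(k) = 1
(132 + l(-2))² = (132 + 1)² = 133² = 17689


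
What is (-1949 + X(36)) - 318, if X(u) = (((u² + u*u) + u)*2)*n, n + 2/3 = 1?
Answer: -515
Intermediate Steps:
n = ⅓ (n = -⅔ + 1 = ⅓ ≈ 0.33333)
X(u) = 2*u/3 + 4*u²/3 (X(u) = (((u² + u*u) + u)*2)*(⅓) = (((u² + u²) + u)*2)*(⅓) = ((2*u² + u)*2)*(⅓) = ((u + 2*u²)*2)*(⅓) = (2*u + 4*u²)*(⅓) = 2*u/3 + 4*u²/3)
(-1949 + X(36)) - 318 = (-1949 + (⅔)*36*(1 + 2*36)) - 318 = (-1949 + (⅔)*36*(1 + 72)) - 318 = (-1949 + (⅔)*36*73) - 318 = (-1949 + 1752) - 318 = -197 - 318 = -515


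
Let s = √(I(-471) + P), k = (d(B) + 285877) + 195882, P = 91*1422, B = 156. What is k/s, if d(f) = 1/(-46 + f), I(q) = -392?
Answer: 52993491*√129010/14191100 ≈ 1341.3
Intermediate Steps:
P = 129402
k = 52993491/110 (k = (1/(-46 + 156) + 285877) + 195882 = (1/110 + 285877) + 195882 = 31446471/110 + 195882 = 52993491/110 ≈ 4.8176e+5)
s = √129010 (s = √(-392 + 129402) = √129010 ≈ 359.18)
k/s = 52993491/(110*(√129010)) = 52993491*(√129010/129010)/110 = 52993491*√129010/14191100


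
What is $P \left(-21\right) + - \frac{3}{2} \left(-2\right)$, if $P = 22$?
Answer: $-459$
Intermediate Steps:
$P \left(-21\right) + - \frac{3}{2} \left(-2\right) = 22 \left(-21\right) + - \frac{3}{2} \left(-2\right) = -462 + \left(-3\right) \frac{1}{2} \left(-2\right) = -462 - -3 = -462 + 3 = -459$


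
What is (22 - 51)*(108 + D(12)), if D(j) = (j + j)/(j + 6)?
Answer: -9512/3 ≈ -3170.7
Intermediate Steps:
D(j) = 2*j/(6 + j) (D(j) = (2*j)/(6 + j) = 2*j/(6 + j))
(22 - 51)*(108 + D(12)) = (22 - 51)*(108 + 2*12/(6 + 12)) = -29*(108 + 2*12/18) = -29*(108 + 2*12*(1/18)) = -29*(108 + 4/3) = -29*328/3 = -9512/3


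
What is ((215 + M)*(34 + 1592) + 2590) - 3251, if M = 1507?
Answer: 2799311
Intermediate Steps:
((215 + M)*(34 + 1592) + 2590) - 3251 = ((215 + 1507)*(34 + 1592) + 2590) - 3251 = (1722*1626 + 2590) - 3251 = (2799972 + 2590) - 3251 = 2802562 - 3251 = 2799311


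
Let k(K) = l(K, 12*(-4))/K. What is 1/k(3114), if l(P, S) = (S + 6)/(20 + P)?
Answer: -1626546/7 ≈ -2.3236e+5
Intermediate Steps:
l(P, S) = (6 + S)/(20 + P)
k(K) = -42/(K*(20 + K)) (k(K) = ((6 + 12*(-4))/(20 + K))/K = ((6 - 48)/(20 + K))/K = (-42/(20 + K))/K = -42/(K*(20 + K)))
1/k(3114) = 1/(-42/(3114*(20 + 3114))) = 1/(-42*1/3114/3134) = 1/(-42*1/3114*1/3134) = 1/(-7/1626546) = -1626546/7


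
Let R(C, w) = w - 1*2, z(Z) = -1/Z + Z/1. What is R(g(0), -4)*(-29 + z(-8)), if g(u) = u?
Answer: 885/4 ≈ 221.25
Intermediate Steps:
z(Z) = Z - 1/Z (z(Z) = -1/Z + Z*1 = -1/Z + Z = Z - 1/Z)
R(C, w) = -2 + w (R(C, w) = w - 2 = -2 + w)
R(g(0), -4)*(-29 + z(-8)) = (-2 - 4)*(-29 + (-8 - 1/(-8))) = -6*(-29 + (-8 - 1*(-⅛))) = -6*(-29 + (-8 + ⅛)) = -6*(-29 - 63/8) = -6*(-295/8) = 885/4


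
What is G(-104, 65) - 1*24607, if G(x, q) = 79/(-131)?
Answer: -3223596/131 ≈ -24608.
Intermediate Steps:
G(x, q) = -79/131 (G(x, q) = 79*(-1/131) = -79/131)
G(-104, 65) - 1*24607 = -79/131 - 1*24607 = -79/131 - 24607 = -3223596/131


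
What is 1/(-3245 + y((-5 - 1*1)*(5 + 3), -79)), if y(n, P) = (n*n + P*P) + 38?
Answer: 1/5338 ≈ 0.00018734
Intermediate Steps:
y(n, P) = 38 + P² + n² (y(n, P) = (n² + P²) + 38 = (P² + n²) + 38 = 38 + P² + n²)
1/(-3245 + y((-5 - 1*1)*(5 + 3), -79)) = 1/(-3245 + (38 + (-79)² + ((-5 - 1*1)*(5 + 3))²)) = 1/(-3245 + (38 + 6241 + ((-5 - 1)*8)²)) = 1/(-3245 + (38 + 6241 + (-6*8)²)) = 1/(-3245 + (38 + 6241 + (-48)²)) = 1/(-3245 + (38 + 6241 + 2304)) = 1/(-3245 + 8583) = 1/5338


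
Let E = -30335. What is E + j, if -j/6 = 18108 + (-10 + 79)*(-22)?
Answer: -129875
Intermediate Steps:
j = -99540 (j = -6*(18108 + (-10 + 79)*(-22)) = -6*(18108 + 69*(-22)) = -6*(18108 - 1518) = -6*16590 = -99540)
E + j = -30335 - 99540 = -129875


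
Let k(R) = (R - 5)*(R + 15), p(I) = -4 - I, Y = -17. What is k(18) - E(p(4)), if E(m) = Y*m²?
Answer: 1517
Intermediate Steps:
k(R) = (-5 + R)*(15 + R)
E(m) = -17*m²
k(18) - E(p(4)) = (-75 + 18² + 10*18) - (-17)*(-4 - 1*4)² = (-75 + 324 + 180) - (-17)*(-4 - 4)² = 429 - (-17)*(-8)² = 429 - (-17)*64 = 429 - 1*(-1088) = 429 + 1088 = 1517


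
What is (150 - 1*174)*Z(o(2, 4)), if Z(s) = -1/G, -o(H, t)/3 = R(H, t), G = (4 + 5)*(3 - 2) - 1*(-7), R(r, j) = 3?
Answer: 3/2 ≈ 1.5000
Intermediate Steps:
G = 16 (G = 9*1 + 7 = 9 + 7 = 16)
o(H, t) = -9 (o(H, t) = -3*3 = -9)
Z(s) = -1/16
(150 - 1*174)*Z(o(2, 4)) = (150 - 1*174)*(-1/16) = (150 - 174)*(-1/16) = -24*(-1/16) = 3/2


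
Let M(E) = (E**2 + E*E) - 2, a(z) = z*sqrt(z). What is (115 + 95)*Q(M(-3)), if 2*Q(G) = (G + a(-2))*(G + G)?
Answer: 53760 - 6720*I*sqrt(2) ≈ 53760.0 - 9503.5*I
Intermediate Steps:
a(z) = z**(3/2)
M(E) = -2 + 2*E**2 (M(E) = (E**2 + E**2) - 2 = 2*E**2 - 2 = -2 + 2*E**2)
Q(G) = G*(G - 2*I*sqrt(2)) (Q(G) = ((G + (-2)**(3/2))*(G + G))/2 = ((G - 2*I*sqrt(2))*(2*G))/2 = (2*G*(G - 2*I*sqrt(2)))/2 = G*(G - 2*I*sqrt(2)))
(115 + 95)*Q(M(-3)) = (115 + 95)*((-2 + 2*(-3)**2)*((-2 + 2*(-3)**2) - 2*I*sqrt(2))) = 210*((-2 + 2*9)*((-2 + 2*9) - 2*I*sqrt(2))) = 210*((-2 + 18)*((-2 + 18) - 2*I*sqrt(2))) = 210*(16*(16 - 2*I*sqrt(2))) = 210*(256 - 32*I*sqrt(2)) = 53760 - 6720*I*sqrt(2)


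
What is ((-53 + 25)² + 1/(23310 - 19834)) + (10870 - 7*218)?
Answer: 35204929/3476 ≈ 10128.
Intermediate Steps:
((-53 + 25)² + 1/(23310 - 19834)) + (10870 - 7*218) = ((-28)² + 1/3476) + (10870 - 1526) = (784 + 1/3476) + 9344 = 2725185/3476 + 9344 = 35204929/3476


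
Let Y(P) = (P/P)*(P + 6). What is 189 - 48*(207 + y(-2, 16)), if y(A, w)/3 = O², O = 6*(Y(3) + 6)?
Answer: -1176147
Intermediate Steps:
Y(P) = 6 + P (Y(P) = 1*(6 + P) = 6 + P)
O = 90 (O = 6*((6 + 3) + 6) = 6*(9 + 6) = 6*15 = 90)
y(A, w) = 24300 (y(A, w) = 3*90² = 3*8100 = 24300)
189 - 48*(207 + y(-2, 16)) = 189 - 48*(207 + 24300) = 189 - 48*24507 = 189 - 1176336 = -1176147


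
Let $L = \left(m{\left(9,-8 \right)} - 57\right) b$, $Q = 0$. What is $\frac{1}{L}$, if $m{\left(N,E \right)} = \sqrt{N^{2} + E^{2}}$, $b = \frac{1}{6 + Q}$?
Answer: $- \frac{171}{1552} - \frac{3 \sqrt{145}}{1552} \approx -0.13346$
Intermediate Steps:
$b = \frac{1}{6}$ ($b = \frac{1}{6 + 0} = \frac{1}{6} \approx 0.16667$)
$m{\left(N,E \right)} = \sqrt{E^{2} + N^{2}}$
$L = - \frac{19}{2} + \frac{\sqrt{145}}{6}$ ($L = \left(\sqrt{\left(-8\right)^{2} + 9^{2}} - 57\right) \frac{1}{6} = \left(\sqrt{64 + 81} - 57\right) \frac{1}{6} = \left(\sqrt{145} - 57\right) \frac{1}{6} = \left(-57 + \sqrt{145}\right) \frac{1}{6} = - \frac{19}{2} + \frac{\sqrt{145}}{6} \approx -7.4931$)
$\frac{1}{L} = \frac{1}{- \frac{19}{2} + \frac{\sqrt{145}}{6}}$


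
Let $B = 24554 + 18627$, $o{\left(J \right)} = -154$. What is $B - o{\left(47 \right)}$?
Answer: $43335$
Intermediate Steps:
$B = 43181$
$B - o{\left(47 \right)} = 43181 - -154 = 43181 + 154 = 43335$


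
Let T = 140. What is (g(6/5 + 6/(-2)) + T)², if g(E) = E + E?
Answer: 465124/25 ≈ 18605.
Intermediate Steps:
g(E) = 2*E
(g(6/5 + 6/(-2)) + T)² = (2*(6/5 + 6/(-2)) + 140)² = (2*(6*(⅕) + 6*(-½)) + 140)² = (2*(6/5 - 3) + 140)² = (2*(-9/5) + 140)² = (-18/5 + 140)² = (682/5)² = 465124/25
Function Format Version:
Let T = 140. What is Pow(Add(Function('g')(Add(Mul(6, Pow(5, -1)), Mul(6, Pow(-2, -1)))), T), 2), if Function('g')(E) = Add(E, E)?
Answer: Rational(465124, 25) ≈ 18605.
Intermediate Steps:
Function('g')(E) = Mul(2, E)
Pow(Add(Function('g')(Add(Mul(6, Pow(5, -1)), Mul(6, Pow(-2, -1)))), T), 2) = Pow(Add(Mul(2, Add(Mul(6, Pow(5, -1)), Mul(6, Pow(-2, -1)))), 140), 2) = Pow(Add(Mul(2, Add(Mul(6, Rational(1, 5)), Mul(6, Rational(-1, 2)))), 140), 2) = Pow(Add(Mul(2, Add(Rational(6, 5), -3)), 140), 2) = Pow(Add(Mul(2, Rational(-9, 5)), 140), 2) = Pow(Add(Rational(-18, 5), 140), 2) = Pow(Rational(682, 5), 2) = Rational(465124, 25)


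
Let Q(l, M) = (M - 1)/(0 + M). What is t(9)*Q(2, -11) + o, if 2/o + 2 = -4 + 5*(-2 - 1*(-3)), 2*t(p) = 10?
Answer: 38/11 ≈ 3.4545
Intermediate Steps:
t(p) = 5 (t(p) = (½)*10 = 5)
o = -2 (o = 2/(-2 + (-4 + 5*(-2 - 1*(-3)))) = 2/(-2 + (-4 + 5*(-2 + 3))) = 2/(-2 + (-4 + 5*1)) = 2/(-2 + (-4 + 5)) = 2/(-2 + 1) = 2/(-1) = 2*(-1) = -2)
Q(l, M) = (-1 + M)/M
t(9)*Q(2, -11) + o = 5*((-1 - 11)/(-11)) - 2 = 5*(-1/11*(-12)) - 2 = 5*(12/11) - 2 = 60/11 - 2 = 38/11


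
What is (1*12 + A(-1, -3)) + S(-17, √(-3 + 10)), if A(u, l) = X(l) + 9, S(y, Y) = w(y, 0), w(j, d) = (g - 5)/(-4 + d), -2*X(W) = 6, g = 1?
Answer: 19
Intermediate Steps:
X(W) = -3 (X(W) = -½*6 = -3)
w(j, d) = -4/(-4 + d) (w(j, d) = (1 - 5)/(-4 + d) = -4/(-4 + d))
S(y, Y) = 1 (S(y, Y) = -4/(-4 + 0) = -4/(-4) = -4*(-¼) = 1)
A(u, l) = 6 (A(u, l) = -3 + 9 = 6)
(1*12 + A(-1, -3)) + S(-17, √(-3 + 10)) = (1*12 + 6) + 1 = (12 + 6) + 1 = 18 + 1 = 19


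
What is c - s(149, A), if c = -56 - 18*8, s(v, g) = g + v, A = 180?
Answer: -529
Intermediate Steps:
c = -200 (c = -56 - 144 = -200)
c - s(149, A) = -200 - (180 + 149) = -200 - 1*329 = -200 - 329 = -529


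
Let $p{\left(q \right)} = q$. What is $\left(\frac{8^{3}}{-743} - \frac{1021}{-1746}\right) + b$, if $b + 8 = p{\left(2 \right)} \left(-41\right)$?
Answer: $- \frac{116890369}{1297278} \approx -90.104$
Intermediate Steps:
$b = -90$ ($b = -8 + 2 \left(-41\right) = -8 - 82 = -90$)
$\left(\frac{8^{3}}{-743} - \frac{1021}{-1746}\right) + b = \left(\frac{8^{3}}{-743} - \frac{1021}{-1746}\right) - 90 = \left(512 \left(- \frac{1}{743}\right) - - \frac{1021}{1746}\right) - 90 = \left(- \frac{512}{743} + \frac{1021}{1746}\right) - 90 = - \frac{135349}{1297278} - 90 = - \frac{116890369}{1297278}$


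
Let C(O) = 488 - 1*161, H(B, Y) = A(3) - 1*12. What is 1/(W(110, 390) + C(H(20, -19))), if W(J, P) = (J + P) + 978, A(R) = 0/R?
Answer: 1/1805 ≈ 0.00055402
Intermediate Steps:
A(R) = 0
H(B, Y) = -12 (H(B, Y) = 0 - 1*12 = 0 - 12 = -12)
C(O) = 327 (C(O) = 488 - 161 = 327)
W(J, P) = 978 + J + P
1/(W(110, 390) + C(H(20, -19))) = 1/((978 + 110 + 390) + 327) = 1/(1478 + 327) = 1/1805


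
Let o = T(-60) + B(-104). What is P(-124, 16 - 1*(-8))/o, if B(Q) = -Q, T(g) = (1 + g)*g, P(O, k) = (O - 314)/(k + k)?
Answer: -73/29152 ≈ -0.0025041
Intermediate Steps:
P(O, k) = (-314 + O)/(2*k) (P(O, k) = (-314 + O)/((2*k)) = (-314 + O)*(1/(2*k)) = (-314 + O)/(2*k))
T(g) = g*(1 + g)
o = 3644 (o = -60*(1 - 60) - 1*(-104) = -60*(-59) + 104 = 3540 + 104 = 3644)
P(-124, 16 - 1*(-8))/o = ((-314 - 124)/(2*(16 - 1*(-8))))/3644 = ((1/2)*(-438)/(16 + 8))*(1/3644) = ((1/2)*(-438)/24)*(1/3644) = ((1/2)*(1/24)*(-438))*(1/3644) = -73/8*1/3644 = -73/29152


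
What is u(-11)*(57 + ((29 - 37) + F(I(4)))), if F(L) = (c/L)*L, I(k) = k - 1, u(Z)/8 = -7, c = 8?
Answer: -3192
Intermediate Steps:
u(Z) = -56 (u(Z) = 8*(-7) = -56)
I(k) = -1 + k
F(L) = 8 (F(L) = (8/L)*L = 8)
u(-11)*(57 + ((29 - 37) + F(I(4)))) = -56*(57 + ((29 - 37) + 8)) = -56*(57 + (-8 + 8)) = -56*(57 + 0) = -56*57 = -3192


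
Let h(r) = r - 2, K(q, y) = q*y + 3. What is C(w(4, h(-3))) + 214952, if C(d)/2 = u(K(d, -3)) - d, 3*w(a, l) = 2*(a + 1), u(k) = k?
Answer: 644794/3 ≈ 2.1493e+5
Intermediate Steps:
K(q, y) = 3 + q*y
h(r) = -2 + r
w(a, l) = 2/3 + 2*a/3 (w(a, l) = (2*(a + 1))/3 = (2*(1 + a))/3 = (2 + 2*a)/3 = 2/3 + 2*a/3)
C(d) = 6 - 8*d (C(d) = 2*((3 + d*(-3)) - d) = 2*((3 - 3*d) - d) = 2*(3 - 4*d) = 6 - 8*d)
C(w(4, h(-3))) + 214952 = (6 - 8*(2/3 + (2/3)*4)) + 214952 = (6 - 8*(2/3 + 8/3)) + 214952 = (6 - 8*10/3) + 214952 = (6 - 80/3) + 214952 = -62/3 + 214952 = 644794/3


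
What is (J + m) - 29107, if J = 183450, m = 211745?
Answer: 366088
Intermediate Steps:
(J + m) - 29107 = (183450 + 211745) - 29107 = 395195 - 29107 = 366088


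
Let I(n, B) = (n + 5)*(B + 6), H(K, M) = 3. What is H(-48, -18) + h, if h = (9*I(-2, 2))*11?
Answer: 2379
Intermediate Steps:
I(n, B) = (5 + n)*(6 + B)
h = 2376 (h = (9*(30 + 5*2 + 6*(-2) + 2*(-2)))*11 = (9*(30 + 10 - 12 - 4))*11 = (9*24)*11 = 216*11 = 2376)
H(-48, -18) + h = 3 + 2376 = 2379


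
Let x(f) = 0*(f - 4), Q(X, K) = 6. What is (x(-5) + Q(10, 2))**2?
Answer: 36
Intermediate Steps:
x(f) = 0 (x(f) = 0*(-4 + f) = 0)
(x(-5) + Q(10, 2))**2 = (0 + 6)**2 = 6**2 = 36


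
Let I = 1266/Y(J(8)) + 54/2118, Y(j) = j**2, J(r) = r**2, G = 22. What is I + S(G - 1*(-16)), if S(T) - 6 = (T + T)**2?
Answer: 4180304089/722944 ≈ 5782.3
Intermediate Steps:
S(T) = 6 + 4*T**2 (S(T) = 6 + (T + T)**2 = 6 + (2*T)**2 = 6 + 4*T**2)
I = 241881/722944 (I = 1266/((8**2)**2) + 54/2118 = 1266/(64**2) + 54*(1/2118) = 1266/4096 + 9/353 = 1266*(1/4096) + 9/353 = 633/2048 + 9/353 = 241881/722944 ≈ 0.33458)
I + S(G - 1*(-16)) = 241881/722944 + (6 + 4*(22 - 1*(-16))**2) = 241881/722944 + (6 + 4*(22 + 16)**2) = 241881/722944 + (6 + 4*38**2) = 241881/722944 + (6 + 4*1444) = 241881/722944 + (6 + 5776) = 241881/722944 + 5782 = 4180304089/722944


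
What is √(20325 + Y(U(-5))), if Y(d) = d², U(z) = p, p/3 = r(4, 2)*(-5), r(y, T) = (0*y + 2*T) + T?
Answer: 5*√1137 ≈ 168.60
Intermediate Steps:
r(y, T) = 3*T (r(y, T) = (0 + 2*T) + T = 2*T + T = 3*T)
p = -90 (p = 3*((3*2)*(-5)) = 3*(6*(-5)) = 3*(-30) = -90)
U(z) = -90
√(20325 + Y(U(-5))) = √(20325 + (-90)²) = √(20325 + 8100) = √28425 = 5*√1137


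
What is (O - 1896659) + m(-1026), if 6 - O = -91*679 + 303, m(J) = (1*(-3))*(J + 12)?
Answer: -1832125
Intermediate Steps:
m(J) = -36 - 3*J (m(J) = -3*(12 + J) = -36 - 3*J)
O = 61492 (O = 6 - (-91*679 + 303) = 6 - (-61789 + 303) = 6 - 1*(-61486) = 6 + 61486 = 61492)
(O - 1896659) + m(-1026) = (61492 - 1896659) + (-36 - 3*(-1026)) = -1835167 + (-36 + 3078) = -1835167 + 3042 = -1832125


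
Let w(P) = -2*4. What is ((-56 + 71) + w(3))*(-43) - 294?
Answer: -595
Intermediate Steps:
w(P) = -8
((-56 + 71) + w(3))*(-43) - 294 = ((-56 + 71) - 8)*(-43) - 294 = (15 - 8)*(-43) - 294 = 7*(-43) - 294 = -301 - 294 = -595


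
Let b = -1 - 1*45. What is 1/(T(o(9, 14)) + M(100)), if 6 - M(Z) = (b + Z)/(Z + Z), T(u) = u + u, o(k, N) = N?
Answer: 100/3373 ≈ 0.029647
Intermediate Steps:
T(u) = 2*u
b = -46 (b = -1 - 45 = -46)
M(Z) = 6 - (-46 + Z)/(2*Z) (M(Z) = 6 - (-46 + Z)/(Z + Z) = 6 - (-46 + Z)/(2*Z))
1/(T(o(9, 14)) + M(100)) = 1/(2*14 + (11/2 + 23/100)) = 1/(28 + (11/2 + 23*(1/100))) = 1/(28 + (11/2 + 23/100)) = 1/(28 + 573/100) = 1/(3373/100) = 100/3373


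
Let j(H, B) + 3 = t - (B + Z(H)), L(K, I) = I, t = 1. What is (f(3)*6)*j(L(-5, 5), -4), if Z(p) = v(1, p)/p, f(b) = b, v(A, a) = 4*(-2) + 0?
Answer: 324/5 ≈ 64.800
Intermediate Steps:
v(A, a) = -8 (v(A, a) = -8 + 0 = -8)
Z(p) = -8/p
j(H, B) = -2 - B + 8/H (j(H, B) = -3 + (1 - (B - 8/H)) = -3 + (1 + (-B + 8/H)) = -3 + (1 - B + 8/H) = -2 - B + 8/H)
(f(3)*6)*j(L(-5, 5), -4) = (3*6)*(-2 - 1*(-4) + 8/5) = 18*(-2 + 4 + 8*(⅕)) = 18*(-2 + 4 + 8/5) = 18*(18/5) = 324/5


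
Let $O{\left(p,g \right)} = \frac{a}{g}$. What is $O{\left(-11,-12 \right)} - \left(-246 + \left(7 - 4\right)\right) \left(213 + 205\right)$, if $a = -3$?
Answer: $\frac{406297}{4} \approx 1.0157 \cdot 10^{5}$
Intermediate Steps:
$O{\left(p,g \right)} = - \frac{3}{g}$
$O{\left(-11,-12 \right)} - \left(-246 + \left(7 - 4\right)\right) \left(213 + 205\right) = - \frac{3}{-12} - \left(-246 + \left(7 - 4\right)\right) \left(213 + 205\right) = \left(-3\right) \left(- \frac{1}{12}\right) - \left(-246 + \left(7 - 4\right)\right) 418 = \frac{1}{4} - \left(-246 + 3\right) 418 = \frac{1}{4} - \left(-243\right) 418 = \frac{1}{4} - -101574 = \frac{1}{4} + 101574 = \frac{406297}{4}$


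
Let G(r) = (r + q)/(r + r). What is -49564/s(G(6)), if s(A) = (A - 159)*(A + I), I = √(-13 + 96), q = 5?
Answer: -78509376/22443407 + 85646592*√83/22443407 ≈ 31.268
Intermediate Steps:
I = √83 ≈ 9.1104
G(r) = (5 + r)/(2*r) (G(r) = (r + 5)/(r + r) = (5 + r)/((2*r)) = (5 + r)*(1/(2*r)) = (5 + r)/(2*r))
s(A) = (-159 + A)*(A + √83) (s(A) = (A - 159)*(A + √83) = (-159 + A)*(A + √83))
-49564/s(G(6)) = -49564/(((½)*(5 + 6)/6)² - 159*(5 + 6)/(2*6) - 159*√83 + ((½)*(5 + 6)/6)*√83) = -49564/(((½)*(⅙)*11)² - 159*11/(2*6) - 159*√83 + ((½)*(⅙)*11)*√83) = -49564/((11/12)² - 159*11/12 - 159*√83 + 11*√83/12) = -49564/(121/144 - 583/4 - 159*√83 + 11*√83/12) = -49564/(-20867/144 - 1897*√83/12)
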